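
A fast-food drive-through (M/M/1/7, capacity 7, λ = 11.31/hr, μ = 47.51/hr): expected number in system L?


ρ = 11.31/47.51 = 0.2381
L = ρ[1 − (K+1)ρ^K + Kρ^(K+1)] / [(1−ρ)(1−ρ^(K+1))]
Numerator: 0.2381·(1 − 8·0.00004333 + 7·0.00001031) = 0.237990
Denominator: (0.7619)·(0.999990) = 0.761937
L = 0.237990/0.761937 = 0.3123

Final: 0.3123


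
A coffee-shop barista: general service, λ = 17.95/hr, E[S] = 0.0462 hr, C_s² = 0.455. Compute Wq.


ρ = λ·E[S] = 17.95·0.0462 = 0.8293
E[S²] = E[S]²(1+C_s²) = 0.0462²·(1+0.455) = 0.003106
Wq = λ·E[S²]/(2(1−ρ)) = 17.95·0.003106/(2·0.1707) = 0.16328 hr

Final: 0.16328 hr


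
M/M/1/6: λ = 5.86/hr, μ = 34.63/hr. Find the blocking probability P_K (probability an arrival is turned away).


ρ = λ/μ = 5.86/34.63 = 0.1692
P_K = (1−ρ)ρ^K/(1−ρ^(K+1)) = (0.8308·0.00002348)/(1 − 0.000003973)
= 0.00001951/0.999996 = 0.00001951

Final: 0.00001951


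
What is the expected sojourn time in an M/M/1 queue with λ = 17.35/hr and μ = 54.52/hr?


W = 1/(μ−λ) = 1/(54.52 − 17.35) = 1/37.17 = 0.02690 hr

Final: 0.02690 hr


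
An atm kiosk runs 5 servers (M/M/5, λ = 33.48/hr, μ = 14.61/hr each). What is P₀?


a = λ/μ = 33.48/14.61 = 2.2916; ρ = a/c = 0.4583
Σ_{k=0}^{4} a^k/k! (terms k=0..4) = 1.00000 + 2.29158 + 2.62567 + 2.00565 + 1.14903 = 9.07193
Tail: a^5/(5!(1−ρ)) = 63.19405/(120·0.5417) = 0.97219
P₀ = 1/(9.07193 + 0.97219) = 1/10.04411 = 0.099561

Final: 0.099561


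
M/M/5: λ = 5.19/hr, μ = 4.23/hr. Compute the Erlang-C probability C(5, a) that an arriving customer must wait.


a = λ/μ = 1.2270; ρ = a/5 = 0.2454
P₀ = 0.293029 (from M/M/c formula)
C(c,a) = [a^c/(c!(1−ρ))]·P₀ = [2.78058/(120·0.7546)]·0.293029
= 0.03071·0.293029 = 0.008998

Final: 0.008998


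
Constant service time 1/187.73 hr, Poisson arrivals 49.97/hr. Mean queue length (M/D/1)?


ρ = 49.97/187.73 = 0.2662
M/D/1: Lq = ρ²/(2(1−ρ)) = 0.07085/(2·0.7338) = 0.04828

Final: 0.04828


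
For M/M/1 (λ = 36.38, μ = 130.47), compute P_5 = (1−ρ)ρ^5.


ρ = 36.38/130.47 = 0.2788
P_n = (1−ρ)·ρ^n = (1 − 0.2788)·0.2788^5 = 0.7212·0.001686 = 0.001216

Final: 0.001216


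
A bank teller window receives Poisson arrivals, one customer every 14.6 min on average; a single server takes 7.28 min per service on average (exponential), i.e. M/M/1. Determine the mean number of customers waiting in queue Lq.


λ = 60/14.6 = 4.1096 /hr
μ = 60/7.28 = 8.2418 /hr
ρ = λ/μ = 4.1096/8.2418 = 0.4986
Lq = ρ²/(1−ρ) = 0.2486/0.5014 = 0.4959

Final: 0.4959


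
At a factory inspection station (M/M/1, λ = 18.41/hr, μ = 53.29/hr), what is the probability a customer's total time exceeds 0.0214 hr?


W ~ Exponential(μ−λ) for M/M/1.
μ − λ = 53.29 − 18.41 = 34.8800
P(W > t) = e^{−(μ−λ)t} = e^{−0.7464} = 0.474055

Final: 0.474055


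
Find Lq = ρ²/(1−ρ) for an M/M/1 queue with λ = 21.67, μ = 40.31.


ρ = 21.67/40.31 = 0.5376
Lq = ρ²/(1−ρ) = 0.2890/0.4624 = 0.6250

Final: 0.6250


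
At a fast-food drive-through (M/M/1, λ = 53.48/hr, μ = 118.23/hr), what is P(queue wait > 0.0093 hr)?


ρ = 53.48/118.23 = 0.4523
P(Wq > t) = ρ·e^{−(μ−λ)t} = 0.4523·e^{−0.6022}
= 0.4523·0.547619 = 0.247709

Final: 0.247709


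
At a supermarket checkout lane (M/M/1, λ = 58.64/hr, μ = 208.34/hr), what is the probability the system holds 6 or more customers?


ρ = 58.64/208.34 = 0.2815
P(N ≥ n) = ρ^n = 0.2815^6 = 0.0004972

Final: 0.0004972


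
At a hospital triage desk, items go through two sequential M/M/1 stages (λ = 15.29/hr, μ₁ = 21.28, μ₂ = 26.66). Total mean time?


Each node sees arrival rate λ = 15.29/hr (tandem ⇒ throughput preserved).
W₁ = 1/(μ₁−λ) = 1/(21.28−15.29) = 0.16694 hr
W₂ = 1/(μ₂−λ) = 1/(26.66−15.29) = 0.08795 hr
W_total = W₁ + W₂ = 0.16694 + 0.08795 = 0.25490 hr

Final: 0.25490 hr


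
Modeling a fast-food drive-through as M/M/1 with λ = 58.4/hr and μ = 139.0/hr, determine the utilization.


ρ = λ/μ = 58.4/139.0 = 0.4201

Final: 0.4201


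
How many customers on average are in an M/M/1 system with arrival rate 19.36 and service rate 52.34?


ρ = λ/μ = 19.36/52.34 = 0.3699
L = ρ/(1−ρ) = 0.3699/(1 − 0.3699) = 0.3699/0.6301 = 0.5870

Final: 0.5870


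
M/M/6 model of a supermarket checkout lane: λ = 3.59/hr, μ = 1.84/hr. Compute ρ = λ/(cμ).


ρ = λ/(cμ) = 3.59/(6·1.84) = 3.59/11.04 = 0.3252

Final: 0.3252


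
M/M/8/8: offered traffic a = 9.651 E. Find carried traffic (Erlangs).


B(8,9.651) = 0.321697 (Erlang-B)
Carried load = a(1 − B) = 9.651·(1 − 0.321697) = 9.651·0.678303 = 6.5463 E

Final: 6.5463 Erlangs


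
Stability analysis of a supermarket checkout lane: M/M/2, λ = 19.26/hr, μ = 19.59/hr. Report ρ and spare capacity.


Total capacity cμ = 2·19.59 = 39.18/hr
ρ = λ/(cμ) = 19.26/39.18 = 0.4916
Stable ⇔ ρ < 1: YES
Spare capacity = cμ − λ = 39.18 − 19.26 = 19.92/hr

Final: ρ = 0.4916; stable; margin = 19.92/hr


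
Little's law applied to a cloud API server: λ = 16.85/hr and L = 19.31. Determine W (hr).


W = L/λ = 19.31/16.85 = 1.1460 hr

Final: 1.1460 hr


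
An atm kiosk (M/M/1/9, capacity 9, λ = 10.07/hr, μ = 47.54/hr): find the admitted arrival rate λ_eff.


ρ = 0.2118; P_K = (1−ρ)ρ^9/(1−ρ^10) = 0.0000006766
λ_eff = λ(1 − P_K) = 10.07·(1 − 0.0000006766) = 10.07·0.999999 = 10.0700 /hr

Final: 10.0700 /hr


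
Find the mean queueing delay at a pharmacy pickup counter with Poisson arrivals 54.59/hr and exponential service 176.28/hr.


ρ = 54.59/176.28 = 0.3097
Wq = ρ/(μ−λ) = 0.3097/(176.28 − 54.59) = 0.3097/121.69 = 0.002545 hr

Final: 0.002545 hr


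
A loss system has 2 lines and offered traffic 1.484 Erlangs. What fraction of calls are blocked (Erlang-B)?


B(c,a) = (a^c/c!) / Σ_{k=0}^{c} a^k/k!
a^2/2! = 1.101128
Σ terms (k=0..2): 1.00000 + 1.48400 + 1.10113 = 3.585128
B = 1.101128/3.585128 = 0.307138

Final: 0.307138


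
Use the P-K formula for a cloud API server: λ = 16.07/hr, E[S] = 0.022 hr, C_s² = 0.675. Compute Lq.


ρ = λ·E[S] = 16.07·0.022 = 0.3535
Lq = ρ²(1+C_s²)/(2(1−ρ)) = 0.1250·(1+0.675)/(2·0.6465)
= 0.1250·1.6750/1.2929 = 0.16193

Final: 0.16193


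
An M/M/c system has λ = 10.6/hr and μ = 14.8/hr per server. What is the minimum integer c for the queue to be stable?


Stability requires cμ > λ ⇔ c > λ/μ.
λ/μ = 10.6/14.8 = 0.7162
Minimum integer c = ⌊0.7162⌋ + 1 = 1
Check: 1·14.8 = 14.80 > 10.6, while 0·14.8 = 0.00 ≤ 10.6

Final: 1 servers


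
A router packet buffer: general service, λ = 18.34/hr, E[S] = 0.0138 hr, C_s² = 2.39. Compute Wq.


ρ = λ·E[S] = 18.34·0.0138 = 0.2531
E[S²] = E[S]²(1+C_s²) = 0.0138²·(1+2.39) = 0.0006456
Wq = λ·E[S²]/(2(1−ρ)) = 18.34·0.0006456/(2·0.7469) = 0.007926 hr

Final: 0.007926 hr


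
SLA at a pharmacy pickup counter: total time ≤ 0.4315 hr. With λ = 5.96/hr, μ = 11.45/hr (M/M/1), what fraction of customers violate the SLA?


W ~ Exponential(μ−λ) for M/M/1.
μ − λ = 11.45 − 5.96 = 5.4900
P(W > t) = e^{−(μ−λ)t} = e^{−2.3689} = 0.093580

Final: 0.093580


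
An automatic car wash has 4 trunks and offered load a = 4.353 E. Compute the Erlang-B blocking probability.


B(c,a) = (a^c/c!) / Σ_{k=0}^{c} a^k/k!
a^4/4! = 14.960408
Σ terms (k=0..4): 1.00000 + 4.35300 + 9.47430 + 13.74722 + 14.96041 = 43.534928
B = 14.960408/43.534928 = 0.343641

Final: 0.343641


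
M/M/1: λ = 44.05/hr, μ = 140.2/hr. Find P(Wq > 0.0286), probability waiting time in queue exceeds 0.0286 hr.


ρ = 44.05/140.2 = 0.3142
P(Wq > t) = ρ·e^{−(μ−λ)t} = 0.3142·e^{−2.7499}
= 0.3142·0.063935 = 0.020088

Final: 0.020088


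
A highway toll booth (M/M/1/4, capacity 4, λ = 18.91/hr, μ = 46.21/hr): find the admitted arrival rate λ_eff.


ρ = 0.4092; P_K = (1−ρ)ρ^4/(1−ρ^5) = 0.016760
λ_eff = λ(1 − P_K) = 18.91·(1 − 0.016760) = 18.91·0.983240 = 18.5931 /hr

Final: 18.5931 /hr


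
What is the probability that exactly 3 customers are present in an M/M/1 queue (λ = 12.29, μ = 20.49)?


ρ = 12.29/20.49 = 0.5998
P_n = (1−ρ)·ρ^n = (1 − 0.5998)·0.5998^3 = 0.4002·0.215789 = 0.086358

Final: 0.086358


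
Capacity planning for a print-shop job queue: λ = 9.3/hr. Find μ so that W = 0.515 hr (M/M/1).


W = 1/(μ−λ) ⇒ μ − λ = 1/W = 1/0.515 = 1.9417
μ = λ + 1/W = 9.3 + 1.9417 = 11.2417 per hr

Final: 11.2417 /hr


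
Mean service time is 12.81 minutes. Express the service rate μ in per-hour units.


μ = 1/(service time) in consistent units.
1 hour = 60 min, so μ = 60/12.81 = 4.6838 per hour

Final: 4.6838 /hr


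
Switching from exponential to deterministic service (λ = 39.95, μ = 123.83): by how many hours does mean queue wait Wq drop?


ρ = 39.95/123.83 = 0.3226
Wq(M/M/1) = ρ/(μ−λ) = 0.3226/83.88 = 0.003846 hr
Wq(M/D/1) = ρ/(2(μ−λ)) = 0.001923 hr
Savings = 0.003846 − 0.001923 = 0.001923 hr

Final: 0.001923 hr


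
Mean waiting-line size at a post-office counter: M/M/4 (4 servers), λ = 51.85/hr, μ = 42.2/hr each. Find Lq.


a = λ/μ = 1.2287; ρ = a/4 = 0.3072
P₀ = 0.291571
Lq = P₀·a^c·ρ / (c!·(1−ρ)²) = 0.291571·2.27900·0.3072/(24·0.48002)
= 0.01772

Final: 0.01772


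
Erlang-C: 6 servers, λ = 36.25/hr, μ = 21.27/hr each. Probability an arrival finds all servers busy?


a = λ/μ = 1.7043; ρ = a/6 = 0.2840
P₀ = 0.181803 (from M/M/c formula)
C(c,a) = [a^c/(c!(1−ρ))]·P₀ = [24.50435/(720·0.7160)]·0.181803
= 0.04754·0.181803 = 0.008642

Final: 0.008642


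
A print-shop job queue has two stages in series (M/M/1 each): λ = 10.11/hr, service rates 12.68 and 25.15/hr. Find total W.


Each node sees arrival rate λ = 10.11/hr (tandem ⇒ throughput preserved).
W₁ = 1/(μ₁−λ) = 1/(12.68−10.11) = 0.38911 hr
W₂ = 1/(μ₂−λ) = 1/(25.15−10.11) = 0.06649 hr
W_total = W₁ + W₂ = 0.38911 + 0.06649 = 0.45559 hr

Final: 0.45559 hr


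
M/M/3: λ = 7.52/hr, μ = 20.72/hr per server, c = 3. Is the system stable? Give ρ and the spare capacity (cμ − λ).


Total capacity cμ = 3·20.72 = 62.16/hr
ρ = λ/(cμ) = 7.52/62.16 = 0.1210
Stable ⇔ ρ < 1: YES
Spare capacity = cμ − λ = 62.16 − 7.52 = 54.64/hr

Final: ρ = 0.1210; stable; margin = 54.64/hr


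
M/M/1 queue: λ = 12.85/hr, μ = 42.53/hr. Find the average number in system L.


ρ = λ/μ = 12.85/42.53 = 0.3021
L = ρ/(1−ρ) = 0.3021/(1 − 0.3021) = 0.3021/0.6979 = 0.4330

Final: 0.4330


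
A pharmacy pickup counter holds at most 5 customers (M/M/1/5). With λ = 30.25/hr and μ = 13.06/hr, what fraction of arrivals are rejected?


ρ = λ/μ = 30.25/13.06 = 2.3162
P_K = (1−ρ)ρ^K/(1−ρ^(K+1)) = (-1.3162·66.667015)/(1 − 154.416325)
= -87.749310/-153.416325 = 0.571969

Final: 0.571969


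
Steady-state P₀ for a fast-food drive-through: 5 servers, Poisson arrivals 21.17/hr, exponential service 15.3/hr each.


a = λ/μ = 21.17/15.3 = 1.3837; ρ = a/c = 0.2767
Σ_{k=0}^{4} a^k/k! (terms k=0..4) = 1.00000 + 1.38366 + 0.95726 + 0.44151 + 0.15272 = 3.93515
Tail: a^5/(5!(1−ρ)) = 5.07163/(120·0.7233) = 0.05843
P₀ = 1/(3.93515 + 0.05843) = 1/3.99358 = 0.250402

Final: 0.250402


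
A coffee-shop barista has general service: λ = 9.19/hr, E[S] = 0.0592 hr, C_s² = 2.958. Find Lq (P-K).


ρ = λ·E[S] = 9.19·0.0592 = 0.5440
Lq = ρ²(1+C_s²)/(2(1−ρ)) = 0.2960·(1+2.958)/(2·0.4560)
= 0.2960·3.9580/0.9119 = 1.28470

Final: 1.28470


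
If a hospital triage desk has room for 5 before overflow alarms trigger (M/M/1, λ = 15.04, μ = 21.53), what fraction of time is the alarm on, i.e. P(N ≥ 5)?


ρ = 15.04/21.53 = 0.6986
P(N ≥ n) = ρ^n = 0.6986^5 = 0.166349

Final: 0.166349


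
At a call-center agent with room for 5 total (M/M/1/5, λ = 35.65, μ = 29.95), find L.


ρ = 35.65/29.95 = 1.1903
L = ρ[1 − (K+1)ρ^K + Kρ^(K+1)] / [(1−ρ)(1−ρ^(K+1))]
Numerator: 1.1903·(1 − 6·2.389536 + 5·2.844306) = 1.052613
Denominator: (-0.1903)·(-1.844306) = 0.351003
L = 1.052613/0.351003 = 2.9989

Final: 2.9989


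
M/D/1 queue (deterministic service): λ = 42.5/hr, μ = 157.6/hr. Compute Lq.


ρ = 42.5/157.6 = 0.2697
M/D/1: Lq = ρ²/(2(1−ρ)) = 0.07272/(2·0.7303) = 0.04979

Final: 0.04979


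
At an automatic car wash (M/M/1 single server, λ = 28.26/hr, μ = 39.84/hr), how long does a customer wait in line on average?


ρ = 28.26/39.84 = 0.7093
Wq = ρ/(μ−λ) = 0.7093/(39.84 − 28.26) = 0.7093/11.58 = 0.06126 hr

Final: 0.06126 hr


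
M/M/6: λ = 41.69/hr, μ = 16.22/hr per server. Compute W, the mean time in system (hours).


a = 2.5703; ρ = 0.4284; P₀ = 0.076003
Lq = P₀·a^c·ρ/(c!(1−ρ)²) = 0.03990
Wq = Lq/λ = 0.03990/41.69 = 0.0009571 hr
W = Wq + 1/μ = 0.0009571 + 0.06165 = 0.06261 hr

Final: 0.06261 hr


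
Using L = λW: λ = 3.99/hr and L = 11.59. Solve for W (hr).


W = L/λ = 11.59/3.99 = 2.9048 hr

Final: 2.9048 hr


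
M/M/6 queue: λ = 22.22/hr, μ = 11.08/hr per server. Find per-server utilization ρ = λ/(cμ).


ρ = λ/(cμ) = 22.22/(6·11.08) = 22.22/66.48 = 0.3342

Final: 0.3342


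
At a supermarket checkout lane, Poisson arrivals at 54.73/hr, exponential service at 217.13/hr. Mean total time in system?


W = 1/(μ−λ) = 1/(217.13 − 54.73) = 1/162.40 = 0.006158 hr

Final: 0.006158 hr


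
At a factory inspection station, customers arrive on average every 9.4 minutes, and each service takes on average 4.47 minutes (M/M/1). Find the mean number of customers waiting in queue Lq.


λ = 60/9.4 = 6.3830 /hr
μ = 60/4.47 = 13.4228 /hr
ρ = λ/μ = 6.3830/13.4228 = 0.4755
Lq = ρ²/(1−ρ) = 0.2261/0.5245 = 0.4312

Final: 0.4312


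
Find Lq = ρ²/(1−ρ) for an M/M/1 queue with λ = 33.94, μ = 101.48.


ρ = 33.94/101.48 = 0.3345
Lq = ρ²/(1−ρ) = 0.1119/0.6655 = 0.1681

Final: 0.1681


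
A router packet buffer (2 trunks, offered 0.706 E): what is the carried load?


B(2,0.706) = 0.127463 (Erlang-B)
Carried load = a(1 − B) = 0.706·(1 − 0.127463) = 0.706·0.872537 = 0.6160 E

Final: 0.6160 Erlangs


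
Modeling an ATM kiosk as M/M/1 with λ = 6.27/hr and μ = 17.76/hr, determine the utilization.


ρ = λ/μ = 6.27/17.76 = 0.3530

Final: 0.3530


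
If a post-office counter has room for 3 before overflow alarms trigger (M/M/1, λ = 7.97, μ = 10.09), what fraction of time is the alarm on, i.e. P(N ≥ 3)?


ρ = 7.97/10.09 = 0.7899
P(N ≥ n) = ρ^n = 0.7899^3 = 0.492835

Final: 0.492835


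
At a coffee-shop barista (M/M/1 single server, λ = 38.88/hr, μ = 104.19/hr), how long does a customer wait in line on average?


ρ = 38.88/104.19 = 0.3732
Wq = ρ/(μ−λ) = 0.3732/(104.19 − 38.88) = 0.3732/65.31 = 0.005714 hr

Final: 0.005714 hr


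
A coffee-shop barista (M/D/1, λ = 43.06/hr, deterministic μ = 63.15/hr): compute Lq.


ρ = 43.06/63.15 = 0.6819
M/D/1: Lq = ρ²/(2(1−ρ)) = 0.4649/(2·0.3181) = 0.73074

Final: 0.73074


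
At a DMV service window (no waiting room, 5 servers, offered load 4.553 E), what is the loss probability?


B(c,a) = (a^c/c!) / Σ_{k=0}^{c} a^k/k!
a^5/5! = 16.304482
Σ terms (k=0..5): 1.00000 + 4.55300 + 10.36490 + 15.73047 + 17.90521 + 16.30448 = 65.858064
B = 16.304482/65.858064 = 0.247570

Final: 0.247570


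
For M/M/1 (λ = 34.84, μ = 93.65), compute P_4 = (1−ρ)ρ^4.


ρ = 34.84/93.65 = 0.3720
P_n = (1−ρ)·ρ^n = (1 − 0.3720)·0.3720^4 = 0.6280·0.019155 = 0.012029

Final: 0.012029


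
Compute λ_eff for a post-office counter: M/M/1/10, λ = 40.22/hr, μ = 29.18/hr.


ρ = 1.3783; P_K = (1−ρ)ρ^10/(1−ρ^11) = 0.282780
λ_eff = λ(1 − P_K) = 40.22·(1 − 0.282780) = 40.22·0.717220 = 28.8466 /hr

Final: 28.8466 /hr


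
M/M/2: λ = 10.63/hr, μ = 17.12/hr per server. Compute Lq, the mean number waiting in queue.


a = λ/μ = 0.6209; ρ = a/2 = 0.3105
P₀ = 0.526187
Lq = P₀·a^c·ρ / (c!·(1−ρ)²) = 0.526187·0.38553·0.3105/(2·0.47547)
= 0.06623

Final: 0.06623


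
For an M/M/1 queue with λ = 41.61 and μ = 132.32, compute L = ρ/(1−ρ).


ρ = λ/μ = 41.61/132.32 = 0.3145
L = ρ/(1−ρ) = 0.3145/(1 − 0.3145) = 0.3145/0.6855 = 0.4587

Final: 0.4587


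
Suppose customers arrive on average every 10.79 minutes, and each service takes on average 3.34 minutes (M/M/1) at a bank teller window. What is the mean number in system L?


λ = 60/10.79 = 5.5607 /hr
μ = 60/3.34 = 17.9641 /hr
ρ = λ/μ = 5.5607/17.9641 = 0.3095
L = ρ/(1−ρ) = 0.3095/0.6905 = 0.4483

Final: 0.4483


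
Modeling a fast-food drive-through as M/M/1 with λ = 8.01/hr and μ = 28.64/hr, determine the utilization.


ρ = λ/μ = 8.01/28.64 = 0.2797

Final: 0.2797


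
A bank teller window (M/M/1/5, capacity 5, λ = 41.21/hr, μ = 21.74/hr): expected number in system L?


ρ = 41.21/21.74 = 1.8956
L = ρ[1 − (K+1)ρ^K + Kρ^(K+1)] / [(1−ρ)(1−ρ^(K+1))]
Numerator: 1.8956·(1 − 6·24.474587 + 5·46.393640) = 163.248994
Denominator: (-0.8956)·(-45.393640) = 40.653826
L = 163.248994/40.653826 = 4.0156

Final: 4.0156


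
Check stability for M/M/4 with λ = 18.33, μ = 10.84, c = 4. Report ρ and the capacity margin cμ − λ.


Total capacity cμ = 4·10.84 = 43.36/hr
ρ = λ/(cμ) = 18.33/43.36 = 0.4227
Stable ⇔ ρ < 1: YES
Spare capacity = cμ − λ = 43.36 − 18.33 = 25.03/hr

Final: ρ = 0.4227; stable; margin = 25.03/hr


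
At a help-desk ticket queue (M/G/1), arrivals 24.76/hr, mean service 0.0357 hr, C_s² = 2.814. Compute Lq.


ρ = λ·E[S] = 24.76·0.0357 = 0.8839
Lq = ρ²(1+C_s²)/(2(1−ρ)) = 0.7813·(1+2.814)/(2·0.1161)
= 0.7813·3.8140/0.2321 = 12.83737

Final: 12.83737


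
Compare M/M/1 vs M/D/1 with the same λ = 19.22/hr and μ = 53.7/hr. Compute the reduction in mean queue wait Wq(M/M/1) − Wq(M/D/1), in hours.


ρ = 19.22/53.7 = 0.3579
Wq(M/M/1) = ρ/(μ−λ) = 0.3579/34.48 = 0.01038 hr
Wq(M/D/1) = ρ/(2(μ−λ)) = 0.005190 hr
Savings = 0.01038 − 0.005190 = 0.005190 hr

Final: 0.005190 hr


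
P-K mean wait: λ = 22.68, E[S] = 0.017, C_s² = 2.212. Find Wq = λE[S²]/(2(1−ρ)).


ρ = λ·E[S] = 22.68·0.017 = 0.3856
E[S²] = E[S]²(1+C_s²) = 0.017²·(1+2.212) = 0.0009283
Wq = λ·E[S²]/(2(1−ρ)) = 22.68·0.0009283/(2·0.6144) = 0.01713 hr

Final: 0.01713 hr


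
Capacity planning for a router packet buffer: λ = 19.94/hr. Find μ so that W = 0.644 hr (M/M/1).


W = 1/(μ−λ) ⇒ μ − λ = 1/W = 1/0.644 = 1.5528
μ = λ + 1/W = 19.94 + 1.5528 = 21.4928 per hr

Final: 21.4928 /hr


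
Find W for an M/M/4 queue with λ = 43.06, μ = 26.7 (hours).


a = 1.6127; ρ = 0.4032; P₀ = 0.196674
Lq = P₀·a^c·ρ/(c!(1−ρ)²) = 0.06275
Wq = Lq/λ = 0.06275/43.06 = 0.001457 hr
W = Wq + 1/μ = 0.001457 + 0.03745 = 0.03891 hr

Final: 0.03891 hr


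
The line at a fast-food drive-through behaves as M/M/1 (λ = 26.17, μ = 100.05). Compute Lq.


ρ = 26.17/100.05 = 0.2616
Lq = ρ²/(1−ρ) = 0.06842/0.7384 = 0.09265

Final: 0.09265


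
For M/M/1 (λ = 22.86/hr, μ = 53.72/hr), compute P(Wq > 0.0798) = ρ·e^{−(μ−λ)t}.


ρ = 22.86/53.72 = 0.4255
P(Wq > t) = ρ·e^{−(μ−λ)t} = 0.4255·e^{−2.4626}
= 0.4255·0.085211 = 0.036261

Final: 0.036261


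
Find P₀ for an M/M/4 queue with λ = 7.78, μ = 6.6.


a = λ/μ = 7.78/6.6 = 1.1788; ρ = a/c = 0.2947
Σ_{k=0}^{3} a^k/k! (terms k=0..3) = 1.00000 + 1.17879 + 0.69477 + 0.27300 = 3.14655
Tail: a^4/(4!(1−ρ)) = 1.93082/(24·0.7053) = 0.11407
P₀ = 1/(3.14655 + 0.11407) = 1/3.26062 = 0.306690

Final: 0.306690


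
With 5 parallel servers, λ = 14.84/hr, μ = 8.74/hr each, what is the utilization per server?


ρ = λ/(cμ) = 14.84/(5·8.74) = 14.84/43.70 = 0.3396

Final: 0.3396


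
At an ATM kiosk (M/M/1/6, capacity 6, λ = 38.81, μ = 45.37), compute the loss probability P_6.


ρ = λ/μ = 38.81/45.37 = 0.8554
P_K = (1−ρ)ρ^K/(1−ρ^(K+1)) = (0.1446·0.391786)/(1 − 0.335138)
= 0.056648/0.664862 = 0.085203

Final: 0.085203


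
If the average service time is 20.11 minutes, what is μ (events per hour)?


μ = 1/(service time) in consistent units.
1 hour = 60 min, so μ = 60/20.11 = 2.9836 per hour

Final: 2.9836 /hr


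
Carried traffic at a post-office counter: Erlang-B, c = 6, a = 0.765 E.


B(6,0.765) = 0.0001295 (Erlang-B)
Carried load = a(1 − B) = 0.765·(1 − 0.0001295) = 0.765·0.999870 = 0.7649 E

Final: 0.7649 Erlangs


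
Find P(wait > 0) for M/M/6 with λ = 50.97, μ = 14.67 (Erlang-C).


a = λ/μ = 3.4744; ρ = a/6 = 0.5791
P₀ = 0.029765 (from M/M/c formula)
C(c,a) = [a^c/(c!(1−ρ))]·P₀ = [1759.16720/(720·0.4209)]·0.029765
= 5.80454·0.029765 = 0.172772

Final: 0.172772


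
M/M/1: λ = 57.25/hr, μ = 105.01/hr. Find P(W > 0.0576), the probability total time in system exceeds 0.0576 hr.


W ~ Exponential(μ−λ) for M/M/1.
μ − λ = 105.01 − 57.25 = 47.7600
P(W > t) = e^{−(μ−λ)t} = e^{−2.7510} = 0.063865

Final: 0.063865


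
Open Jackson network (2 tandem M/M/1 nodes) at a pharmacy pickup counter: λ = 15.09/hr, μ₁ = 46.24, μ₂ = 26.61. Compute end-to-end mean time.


Each node sees arrival rate λ = 15.09/hr (tandem ⇒ throughput preserved).
W₁ = 1/(μ₁−λ) = 1/(46.24−15.09) = 0.03210 hr
W₂ = 1/(μ₂−λ) = 1/(26.61−15.09) = 0.08681 hr
W_total = W₁ + W₂ = 0.03210 + 0.08681 = 0.11891 hr

Final: 0.11891 hr


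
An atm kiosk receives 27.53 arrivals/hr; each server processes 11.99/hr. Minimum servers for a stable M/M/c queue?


Stability requires cμ > λ ⇔ c > λ/μ.
λ/μ = 27.53/11.99 = 2.2961
Minimum integer c = ⌊2.2961⌋ + 1 = 3
Check: 3·11.99 = 35.97 > 27.53, while 2·11.99 = 23.98 ≤ 27.53

Final: 3 servers


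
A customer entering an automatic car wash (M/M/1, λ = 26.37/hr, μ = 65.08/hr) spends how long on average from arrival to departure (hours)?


W = 1/(μ−λ) = 1/(65.08 − 26.37) = 1/38.71 = 0.02583 hr

Final: 0.02583 hr


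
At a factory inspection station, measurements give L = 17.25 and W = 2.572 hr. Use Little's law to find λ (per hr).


λ = L/W = 17.25/2.572 = 6.7068 /hr

Final: 6.7068 /hr


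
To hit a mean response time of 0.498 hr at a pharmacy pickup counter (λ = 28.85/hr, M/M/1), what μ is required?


W = 1/(μ−λ) ⇒ μ − λ = 1/W = 1/0.498 = 2.0080
μ = λ + 1/W = 28.85 + 2.0080 = 30.8580 per hr

Final: 30.8580 /hr


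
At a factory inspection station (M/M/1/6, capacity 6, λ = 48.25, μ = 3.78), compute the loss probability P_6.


ρ = λ/μ = 48.25/3.78 = 12.7646
P_K = (1−ρ)ρ^K/(1−ρ^(K+1)) = (-11.7646·4325468.036050)/(1 − 55212654.163872)
= -50887186.127821/-55212653.163872 = 0.921658

Final: 0.921658


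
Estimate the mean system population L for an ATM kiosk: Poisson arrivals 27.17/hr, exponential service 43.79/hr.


ρ = λ/μ = 27.17/43.79 = 0.6205
L = ρ/(1−ρ) = 0.6205/(1 − 0.6205) = 0.6205/0.3795 = 1.6348

Final: 1.6348


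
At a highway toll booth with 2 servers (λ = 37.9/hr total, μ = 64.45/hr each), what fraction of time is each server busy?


ρ = λ/(cμ) = 37.9/(2·64.45) = 37.9/128.90 = 0.2940

Final: 0.2940


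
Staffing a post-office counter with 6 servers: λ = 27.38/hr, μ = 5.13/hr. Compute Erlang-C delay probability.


a = λ/μ = 5.3372; ρ = a/6 = 0.8895
P₀ = 0.002460 (from M/M/c formula)
C(c,a) = [a^c/(c!(1−ρ))]·P₀ = [23115.13702/(720·0.1105)]·0.002460
= 290.63886·0.002460 = 0.715049

Final: 0.715049


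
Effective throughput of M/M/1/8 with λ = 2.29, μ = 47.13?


ρ = 0.04859; P_K = (1−ρ)ρ^8/(1−ρ^9) = 2.956e-11
λ_eff = λ(1 − P_K) = 2.29·(1 − 2.956e-11) = 2.29·1.000000 = 2.2900 /hr

Final: 2.2900 /hr


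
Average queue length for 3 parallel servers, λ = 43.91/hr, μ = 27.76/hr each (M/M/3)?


a = λ/μ = 1.5818; ρ = a/3 = 0.5273
P₀ = 0.191276
Lq = P₀·a^c·ρ / (c!·(1−ρ)²) = 0.191276·3.95760·0.5273/(6·0.22349)
= 0.29766

Final: 0.29766


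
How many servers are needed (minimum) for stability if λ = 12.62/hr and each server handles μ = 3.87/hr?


Stability requires cμ > λ ⇔ c > λ/μ.
λ/μ = 12.62/3.87 = 3.2610
Minimum integer c = ⌊3.2610⌋ + 1 = 4
Check: 4·3.87 = 15.48 > 12.62, while 3·3.87 = 11.61 ≤ 12.62

Final: 4 servers


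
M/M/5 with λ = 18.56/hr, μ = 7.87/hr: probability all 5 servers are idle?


a = λ/μ = 18.56/7.87 = 2.3583; ρ = a/c = 0.4717
Σ_{k=0}^{4} a^k/k! (terms k=0..4) = 1.00000 + 2.35832 + 2.78084 + 2.18604 + 1.28885 = 9.61406
Tail: a^5/(5!(1−ρ)) = 72.94847/(120·0.5283) = 1.15060
P₀ = 1/(9.61406 + 1.15060) = 1/10.76466 = 0.092897

Final: 0.092897


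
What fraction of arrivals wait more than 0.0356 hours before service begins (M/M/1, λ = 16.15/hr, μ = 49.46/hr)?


ρ = 16.15/49.46 = 0.3265
P(Wq > t) = ρ·e^{−(μ−λ)t} = 0.3265·e^{−1.1858}
= 0.3265·0.305491 = 0.099751

Final: 0.099751


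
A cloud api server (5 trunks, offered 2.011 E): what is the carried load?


B(5,2.011) = 0.037320 (Erlang-B)
Carried load = a(1 − B) = 2.011·(1 − 0.037320) = 2.011·0.962680 = 1.9359 E

Final: 1.9359 Erlangs


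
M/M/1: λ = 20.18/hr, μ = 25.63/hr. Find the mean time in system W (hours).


W = 1/(μ−λ) = 1/(25.63 − 20.18) = 1/5.45 = 0.1835 hr

Final: 0.1835 hr


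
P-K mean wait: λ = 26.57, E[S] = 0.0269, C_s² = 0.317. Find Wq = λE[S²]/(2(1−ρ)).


ρ = λ·E[S] = 26.57·0.0269 = 0.7147
E[S²] = E[S]²(1+C_s²) = 0.0269²·(1+0.317) = 0.0009530
Wq = λ·E[S²]/(2(1−ρ)) = 26.57·0.0009530/(2·0.2853) = 0.04438 hr

Final: 0.04438 hr


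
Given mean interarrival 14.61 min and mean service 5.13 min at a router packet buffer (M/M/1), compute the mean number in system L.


λ = 60/14.61 = 4.1068 /hr
μ = 60/5.13 = 11.6959 /hr
ρ = λ/μ = 4.1068/11.6959 = 0.3511
L = ρ/(1−ρ) = 0.3511/0.6489 = 0.5411

Final: 0.5411


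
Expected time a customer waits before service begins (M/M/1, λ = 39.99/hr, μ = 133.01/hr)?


ρ = 39.99/133.01 = 0.3007
Wq = ρ/(μ−λ) = 0.3007/(133.01 − 39.99) = 0.3007/93.02 = 0.003232 hr

Final: 0.003232 hr


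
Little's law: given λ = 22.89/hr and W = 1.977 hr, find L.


L = λW = 22.89·1.977 = 45.2535

Final: 45.2535


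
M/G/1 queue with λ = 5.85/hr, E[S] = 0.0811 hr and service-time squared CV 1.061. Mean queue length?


ρ = λ·E[S] = 5.85·0.0811 = 0.4744
Lq = ρ²(1+C_s²)/(2(1−ρ)) = 0.2251·(1+1.061)/(2·0.5256)
= 0.2251·2.0610/1.0511 = 0.44134

Final: 0.44134


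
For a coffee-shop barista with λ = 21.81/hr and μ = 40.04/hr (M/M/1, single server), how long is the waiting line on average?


ρ = 21.81/40.04 = 0.5447
Lq = ρ²/(1−ρ) = 0.2967/0.4553 = 0.6517

Final: 0.6517


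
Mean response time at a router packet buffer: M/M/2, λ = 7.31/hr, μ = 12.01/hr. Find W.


a = 0.6087; ρ = 0.3043; P₀ = 0.533355
Lq = P₀·a^c·ρ/(c!(1−ρ)²) = 0.06213
Wq = Lq/λ = 0.06213/7.31 = 0.008499 hr
W = Wq + 1/μ = 0.008499 + 0.08326 = 0.09176 hr

Final: 0.09176 hr


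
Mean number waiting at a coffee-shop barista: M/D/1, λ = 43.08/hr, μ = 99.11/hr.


ρ = 43.08/99.11 = 0.4347
M/D/1: Lq = ρ²/(2(1−ρ)) = 0.1889/(2·0.5653) = 0.16710

Final: 0.16710


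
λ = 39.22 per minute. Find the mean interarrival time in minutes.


Mean interarrival time = 1/λ = 1/39.22 minute = 0.02550 minute
In minutes: 0.02550 × 1 = 0.02550 min

Final: 0.02550 min


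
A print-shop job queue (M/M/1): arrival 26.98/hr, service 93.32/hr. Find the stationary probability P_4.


ρ = 26.98/93.32 = 0.2891
P_n = (1−ρ)·ρ^n = (1 − 0.2891)·0.2891^4 = 0.7109·0.006987 = 0.004967

Final: 0.004967


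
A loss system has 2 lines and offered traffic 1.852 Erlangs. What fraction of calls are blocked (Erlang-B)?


B(c,a) = (a^c/c!) / Σ_{k=0}^{c} a^k/k!
a^2/2! = 1.714952
Σ terms (k=0..2): 1.00000 + 1.85200 + 1.71495 = 4.566952
B = 1.714952/4.566952 = 0.375513

Final: 0.375513


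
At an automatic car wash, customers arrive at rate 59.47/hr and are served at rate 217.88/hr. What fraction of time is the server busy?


ρ = λ/μ = 59.47/217.88 = 0.2729

Final: 0.2729


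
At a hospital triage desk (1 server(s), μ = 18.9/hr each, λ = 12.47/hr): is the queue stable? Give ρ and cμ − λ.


Total capacity cμ = 1·18.9 = 18.90/hr
ρ = λ/(cμ) = 12.47/18.90 = 0.6598
Stable ⇔ ρ < 1: YES
Spare capacity = cμ − λ = 18.90 − 12.47 = 6.43/hr

Final: ρ = 0.6598; stable; margin = 6.43/hr


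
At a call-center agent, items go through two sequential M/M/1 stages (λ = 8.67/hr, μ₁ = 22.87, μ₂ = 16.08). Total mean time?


Each node sees arrival rate λ = 8.67/hr (tandem ⇒ throughput preserved).
W₁ = 1/(μ₁−λ) = 1/(22.87−8.67) = 0.07042 hr
W₂ = 1/(μ₂−λ) = 1/(16.08−8.67) = 0.13495 hr
W_total = W₁ + W₂ = 0.07042 + 0.13495 = 0.20538 hr

Final: 0.20538 hr


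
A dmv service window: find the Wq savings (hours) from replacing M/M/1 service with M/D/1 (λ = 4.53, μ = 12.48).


ρ = 4.53/12.48 = 0.3630
Wq(M/M/1) = ρ/(μ−λ) = 0.3630/7.95 = 0.04566 hr
Wq(M/D/1) = ρ/(2(μ−λ)) = 0.02283 hr
Savings = 0.04566 − 0.02283 = 0.02283 hr

Final: 0.02283 hr


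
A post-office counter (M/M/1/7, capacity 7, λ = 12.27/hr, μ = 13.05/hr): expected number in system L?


ρ = 12.27/13.05 = 0.9402
L = ρ[1 − (K+1)ρ^K + Kρ^(K+1)] / [(1−ρ)(1−ρ^(K+1))]
Numerator: 0.9402·(1 − 8·0.649589 + 7·0.610763) = 0.073930
Denominator: (0.05977)·(0.389237) = 0.023265
L = 0.073930/0.023265 = 3.1778

Final: 3.1778


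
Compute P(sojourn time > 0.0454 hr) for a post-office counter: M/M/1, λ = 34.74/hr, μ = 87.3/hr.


W ~ Exponential(μ−λ) for M/M/1.
μ − λ = 87.3 − 34.74 = 52.5600
P(W > t) = e^{−(μ−λ)t} = e^{−2.3862} = 0.091976

Final: 0.091976


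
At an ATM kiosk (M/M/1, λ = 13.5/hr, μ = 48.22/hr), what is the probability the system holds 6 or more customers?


ρ = 13.5/48.22 = 0.2800
P(N ≥ n) = ρ^n = 0.2800^6 = 0.0004815

Final: 0.0004815


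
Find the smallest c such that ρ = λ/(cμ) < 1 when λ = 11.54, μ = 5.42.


Stability requires cμ > λ ⇔ c > λ/μ.
λ/μ = 11.54/5.42 = 2.1292
Minimum integer c = ⌊2.1292⌋ + 1 = 3
Check: 3·5.42 = 16.26 > 11.54, while 2·5.42 = 10.84 ≤ 11.54

Final: 3 servers


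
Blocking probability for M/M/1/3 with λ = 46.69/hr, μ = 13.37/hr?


ρ = λ/μ = 46.69/13.37 = 3.4921
P_K = (1−ρ)ρ^K/(1−ρ^(K+1)) = (-2.4921·42.587035)/(1 − 148.720168)
= -106.133133/-147.720168 = 0.718474

Final: 0.718474


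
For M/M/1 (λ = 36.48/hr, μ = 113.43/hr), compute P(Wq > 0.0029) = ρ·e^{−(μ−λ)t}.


ρ = 36.48/113.43 = 0.3216
P(Wq > t) = ρ·e^{−(μ−λ)t} = 0.3216·e^{−0.2232}
= 0.3216·0.799991 = 0.257283

Final: 0.257283


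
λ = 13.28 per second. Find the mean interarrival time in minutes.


Mean interarrival time = 1/λ = 1/13.28 second = 0.07530 second
In minutes: 0.07530 × 0.0166667 = 0.001255 min

Final: 0.001255 min


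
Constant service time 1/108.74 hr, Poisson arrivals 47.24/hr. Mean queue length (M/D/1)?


ρ = 47.24/108.74 = 0.4344
M/D/1: Lq = ρ²/(2(1−ρ)) = 0.1887/(2·0.5656) = 0.16685

Final: 0.16685


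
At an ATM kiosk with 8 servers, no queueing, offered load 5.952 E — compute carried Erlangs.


B(8,5.952) = 0.119219 (Erlang-B)
Carried load = a(1 − B) = 5.952·(1 − 0.119219) = 5.952·0.880781 = 5.2424 E

Final: 5.2424 Erlangs


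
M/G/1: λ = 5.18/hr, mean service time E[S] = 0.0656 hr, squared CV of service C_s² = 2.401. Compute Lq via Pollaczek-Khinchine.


ρ = λ·E[S] = 5.18·0.0656 = 0.3398
Lq = ρ²(1+C_s²)/(2(1−ρ)) = 0.1155·(1+2.401)/(2·0.6602)
= 0.1155·3.4010/1.3204 = 0.29742

Final: 0.29742


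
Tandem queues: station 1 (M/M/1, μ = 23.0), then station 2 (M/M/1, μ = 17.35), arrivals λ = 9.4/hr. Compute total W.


Each node sees arrival rate λ = 9.4/hr (tandem ⇒ throughput preserved).
W₁ = 1/(μ₁−λ) = 1/(23.0−9.4) = 0.07353 hr
W₂ = 1/(μ₂−λ) = 1/(17.35−9.4) = 0.12579 hr
W_total = W₁ + W₂ = 0.07353 + 0.12579 = 0.19932 hr

Final: 0.19932 hr


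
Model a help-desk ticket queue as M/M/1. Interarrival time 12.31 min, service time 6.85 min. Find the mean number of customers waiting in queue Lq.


λ = 60/12.31 = 4.8741 /hr
μ = 60/6.85 = 8.7591 /hr
ρ = λ/μ = 4.8741/8.7591 = 0.5565
Lq = ρ²/(1−ρ) = 0.3096/0.4435 = 0.6981

Final: 0.6981


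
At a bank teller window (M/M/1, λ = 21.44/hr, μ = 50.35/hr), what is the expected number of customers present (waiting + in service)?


ρ = λ/μ = 21.44/50.35 = 0.4258
L = ρ/(1−ρ) = 0.4258/(1 − 0.4258) = 0.4258/0.5742 = 0.7416

Final: 0.7416


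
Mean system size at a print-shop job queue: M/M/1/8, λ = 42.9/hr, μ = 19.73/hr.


ρ = 42.9/19.73 = 2.1744
L = ρ[1 − (K+1)ρ^K + Kρ^(K+1)] / [(1−ρ)(1−ρ^(K+1))]
Numerator: 2.1744·(1 − 9·499.622117 + 8·1086.355237) = 9121.942116
Denominator: (-1.1744)·(-1085.355237) = 1274.591021
L = 9121.942116/1274.591021 = 7.1568

Final: 7.1568


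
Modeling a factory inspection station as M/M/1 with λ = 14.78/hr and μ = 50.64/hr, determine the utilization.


ρ = λ/μ = 14.78/50.64 = 0.2919

Final: 0.2919


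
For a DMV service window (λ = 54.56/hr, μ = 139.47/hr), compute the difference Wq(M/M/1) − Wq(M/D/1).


ρ = 54.56/139.47 = 0.3912
Wq(M/M/1) = ρ/(μ−λ) = 0.3912/84.91 = 0.004607 hr
Wq(M/D/1) = ρ/(2(μ−λ)) = 0.002304 hr
Savings = 0.004607 − 0.002304 = 0.002304 hr

Final: 0.002304 hr


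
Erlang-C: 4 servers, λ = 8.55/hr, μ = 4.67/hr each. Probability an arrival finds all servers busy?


a = λ/μ = 1.8308; ρ = a/4 = 0.4577
P₀ = 0.156423 (from M/M/c formula)
C(c,a) = [a^c/(c!(1−ρ))]·P₀ = [11.23562/(24·0.5423)]·0.156423
= 0.86328·0.156423 = 0.135038

Final: 0.135038


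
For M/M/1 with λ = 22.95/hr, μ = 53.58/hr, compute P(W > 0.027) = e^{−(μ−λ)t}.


W ~ Exponential(μ−λ) for M/M/1.
μ − λ = 53.58 − 22.95 = 30.6300
P(W > t) = e^{−(μ−λ)t} = e^{−0.8270} = 0.437355

Final: 0.437355


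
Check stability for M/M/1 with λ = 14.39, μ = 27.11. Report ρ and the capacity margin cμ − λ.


Total capacity cμ = 1·27.11 = 27.11/hr
ρ = λ/(cμ) = 14.39/27.11 = 0.5308
Stable ⇔ ρ < 1: YES
Spare capacity = cμ − λ = 27.11 − 14.39 = 12.72/hr

Final: ρ = 0.5308; stable; margin = 12.72/hr


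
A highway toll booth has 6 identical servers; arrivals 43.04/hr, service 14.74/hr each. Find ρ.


ρ = λ/(cμ) = 43.04/(6·14.74) = 43.04/88.44 = 0.4867

Final: 0.4867


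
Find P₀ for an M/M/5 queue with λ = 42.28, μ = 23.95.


a = λ/μ = 42.28/23.95 = 1.7653; ρ = a/c = 0.3531
Σ_{k=0}^{4} a^k/k! (terms k=0..4) = 1.00000 + 1.76534 + 1.55822 + 0.91693 + 0.40468 = 5.64517
Tail: a^5/(5!(1−ρ)) = 17.14539/(120·0.6469) = 0.22086
P₀ = 1/(5.64517 + 0.22086) = 1/5.86603 = 0.170473

Final: 0.170473


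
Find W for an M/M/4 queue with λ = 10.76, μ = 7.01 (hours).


a = 1.5350; ρ = 0.3837; P₀ = 0.213172
Lq = P₀·a^c·ρ/(c!(1−ρ)²) = 0.04982
Wq = Lq/λ = 0.04982/10.76 = 0.004630 hr
W = Wq + 1/μ = 0.004630 + 0.14265 = 0.14728 hr

Final: 0.14728 hr


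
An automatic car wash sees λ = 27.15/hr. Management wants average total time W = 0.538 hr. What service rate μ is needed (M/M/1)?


W = 1/(μ−λ) ⇒ μ − λ = 1/W = 1/0.538 = 1.8587
μ = λ + 1/W = 27.15 + 1.8587 = 29.0087 per hr

Final: 29.0087 /hr


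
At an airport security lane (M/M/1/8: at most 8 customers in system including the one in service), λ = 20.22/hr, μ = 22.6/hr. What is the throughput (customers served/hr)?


ρ = 0.8947; P_K = (1−ρ)ρ^8/(1−ρ^9) = 0.068340
λ_eff = λ(1 − P_K) = 20.22·(1 − 0.068340) = 20.22·0.931660 = 18.8382 /hr

Final: 18.8382 /hr


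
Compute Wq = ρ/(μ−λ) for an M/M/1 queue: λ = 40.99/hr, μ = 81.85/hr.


ρ = 40.99/81.85 = 0.5008
Wq = ρ/(μ−λ) = 0.5008/(81.85 − 40.99) = 0.5008/40.86 = 0.01226 hr

Final: 0.01226 hr


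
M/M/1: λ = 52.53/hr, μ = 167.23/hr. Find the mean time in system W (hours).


W = 1/(μ−λ) = 1/(167.23 − 52.53) = 1/114.70 = 0.008718 hr

Final: 0.008718 hr


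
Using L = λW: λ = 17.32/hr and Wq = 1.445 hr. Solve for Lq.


Lq = λWq = 17.32·1.445 = 25.0274

Final: 25.0274


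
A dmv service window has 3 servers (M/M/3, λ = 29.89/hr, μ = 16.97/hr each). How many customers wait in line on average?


a = λ/μ = 1.7613; ρ = a/3 = 0.5871
P₀ = 0.153416
Lq = P₀·a^c·ρ / (c!·(1−ρ)²) = 0.153416·5.46427·0.5871/(6·0.17047)
= 0.48119

Final: 0.48119


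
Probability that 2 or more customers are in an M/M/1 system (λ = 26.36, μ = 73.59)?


ρ = 26.36/73.59 = 0.3582
P(N ≥ n) = ρ^n = 0.3582^2 = 0.128308

Final: 0.128308


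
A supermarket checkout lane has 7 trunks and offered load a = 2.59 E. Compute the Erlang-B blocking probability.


B(c,a) = (a^c/c!) / Σ_{k=0}^{c} a^k/k!
a^7/7! = 0.155120
Σ terms (k=0..7): 1.00000 + 2.59000 + 3.35405 + 2.89566 + 1.87494 + 0.97122 + 0.41924 + 0.15512 = 13.260238
B = 0.155120/13.260238 = 0.011698

Final: 0.011698


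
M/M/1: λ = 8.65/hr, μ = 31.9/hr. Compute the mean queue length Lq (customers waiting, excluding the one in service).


ρ = 8.65/31.9 = 0.2712
Lq = ρ²/(1−ρ) = 0.07353/0.7288 = 0.1009

Final: 0.1009


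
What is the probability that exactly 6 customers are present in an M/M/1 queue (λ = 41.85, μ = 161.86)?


ρ = 41.85/161.86 = 0.2586
P_n = (1−ρ)·ρ^n = (1 − 0.2586)·0.2586^6 = 0.7414·0.0002988 = 0.0002215

Final: 0.0002215


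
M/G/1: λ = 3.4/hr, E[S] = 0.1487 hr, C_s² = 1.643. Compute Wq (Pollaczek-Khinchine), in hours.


ρ = λ·E[S] = 3.4·0.1487 = 0.5056
E[S²] = E[S]²(1+C_s²) = 0.1487²·(1+1.643) = 0.058441
Wq = λ·E[S²]/(2(1−ρ)) = 3.4·0.058441/(2·0.4944) = 0.20094 hr

Final: 0.20094 hr


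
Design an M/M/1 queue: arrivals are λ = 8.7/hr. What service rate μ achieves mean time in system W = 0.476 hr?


W = 1/(μ−λ) ⇒ μ − λ = 1/W = 1/0.476 = 2.1008
μ = λ + 1/W = 8.7 + 2.1008 = 10.8008 per hr

Final: 10.8008 /hr


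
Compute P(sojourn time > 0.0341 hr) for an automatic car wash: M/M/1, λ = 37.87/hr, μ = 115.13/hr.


W ~ Exponential(μ−λ) for M/M/1.
μ − λ = 115.13 − 37.87 = 77.2600
P(W > t) = e^{−(μ−λ)t} = e^{−2.6346} = 0.071750

Final: 0.071750


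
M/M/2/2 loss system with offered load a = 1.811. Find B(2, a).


B(c,a) = (a^c/c!) / Σ_{k=0}^{c} a^k/k!
a^2/2! = 1.639860
Σ terms (k=0..2): 1.00000 + 1.81100 + 1.63986 = 4.450861
B = 1.639860/4.450861 = 0.368437

Final: 0.368437


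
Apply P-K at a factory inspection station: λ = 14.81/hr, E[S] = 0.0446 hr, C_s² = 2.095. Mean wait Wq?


ρ = λ·E[S] = 14.81·0.0446 = 0.6605
E[S²] = E[S]²(1+C_s²) = 0.0446²·(1+2.095) = 0.006156
Wq = λ·E[S²]/(2(1−ρ)) = 14.81·0.006156/(2·0.3395) = 0.13429 hr

Final: 0.13429 hr


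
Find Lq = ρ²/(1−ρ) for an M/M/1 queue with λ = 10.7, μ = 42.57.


ρ = 10.7/42.57 = 0.2514
Lq = ρ²/(1−ρ) = 0.06318/0.7486 = 0.08439

Final: 0.08439


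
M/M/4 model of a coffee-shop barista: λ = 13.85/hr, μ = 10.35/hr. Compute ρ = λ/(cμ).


ρ = λ/(cμ) = 13.85/(4·10.35) = 13.85/41.40 = 0.3345

Final: 0.3345


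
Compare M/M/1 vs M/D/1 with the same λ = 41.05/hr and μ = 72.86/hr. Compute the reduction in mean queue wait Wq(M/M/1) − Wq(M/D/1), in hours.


ρ = 41.05/72.86 = 0.5634
Wq(M/M/1) = ρ/(μ−λ) = 0.5634/31.81 = 0.01771 hr
Wq(M/D/1) = ρ/(2(μ−λ)) = 0.008856 hr
Savings = 0.01771 − 0.008856 = 0.008856 hr

Final: 0.008856 hr


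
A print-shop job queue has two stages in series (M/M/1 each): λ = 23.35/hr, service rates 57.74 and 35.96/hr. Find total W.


Each node sees arrival rate λ = 23.35/hr (tandem ⇒ throughput preserved).
W₁ = 1/(μ₁−λ) = 1/(57.74−23.35) = 0.02908 hr
W₂ = 1/(μ₂−λ) = 1/(35.96−23.35) = 0.07930 hr
W_total = W₁ + W₂ = 0.02908 + 0.07930 = 0.10838 hr

Final: 0.10838 hr
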